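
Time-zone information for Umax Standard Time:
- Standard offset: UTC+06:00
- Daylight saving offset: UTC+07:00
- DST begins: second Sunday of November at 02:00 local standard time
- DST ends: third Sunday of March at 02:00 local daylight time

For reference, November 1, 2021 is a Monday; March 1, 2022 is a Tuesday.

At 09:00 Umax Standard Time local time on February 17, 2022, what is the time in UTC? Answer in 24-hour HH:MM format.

02:00

1 November 2021 is a Monday, so the first Sunday is November 7 and the second is November 14.
1 March 2022 is a Tuesday, so the first Sunday is March 6 and the third is March 20.
February 17, 2022 lies within the daylight-saving period (14 November 2021 – 20 March 2022), so Umax Standard Time is on daylight time, UTC+07:00.
09:00 local − 7h = 02:00 UTC.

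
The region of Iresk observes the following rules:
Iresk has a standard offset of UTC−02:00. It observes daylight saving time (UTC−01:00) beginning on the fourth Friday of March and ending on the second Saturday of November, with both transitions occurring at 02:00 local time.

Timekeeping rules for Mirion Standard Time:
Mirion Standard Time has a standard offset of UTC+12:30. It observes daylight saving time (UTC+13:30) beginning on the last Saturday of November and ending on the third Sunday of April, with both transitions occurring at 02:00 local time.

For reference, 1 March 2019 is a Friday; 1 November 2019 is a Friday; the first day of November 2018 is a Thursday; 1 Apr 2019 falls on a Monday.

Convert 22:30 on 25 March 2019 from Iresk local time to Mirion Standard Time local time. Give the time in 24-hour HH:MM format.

13:00

1 March 2019 is a Friday, so the first Friday is March 1 and the fourth is March 22.
1 November 2019 is a Friday, so the first Saturday is November 2 and the second is November 9.
25 March 2019 lies within the daylight-saving period (22 March – 9 November), so Iresk is on daylight time, UTC−01:00.
22:30 Iresk + 1h = 23:30 UTC.
1 November 2018 is a Thursday, so Saturdays fall on 3, 10, 17, 24; the last is November 24.
1 April 2019 is a Monday, so the first Sunday is April 7 and the third is April 21.
At the standard offset (UTC+12:30), 23:30 UTC + 12h30m = 12:00 Mirion Standard Time standard time (rolling into the next day, 26 March 2019).
The standard-time date in Mirion Standard Time, 26 March 2019, falls between 24 November 2018 and 21 April 2019, so daylight saving is in effect and Mirion Standard Time is at UTC+13:30.
23:30 UTC + 13h30m = 13:00 Mirion Standard Time (rolling into the next day, 26 March 2019).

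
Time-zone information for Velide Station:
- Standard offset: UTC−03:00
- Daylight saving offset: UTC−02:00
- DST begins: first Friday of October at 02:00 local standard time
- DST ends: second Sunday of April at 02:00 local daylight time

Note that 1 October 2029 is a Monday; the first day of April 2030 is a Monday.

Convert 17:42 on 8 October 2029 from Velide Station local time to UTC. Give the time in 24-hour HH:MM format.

1 October 2029 is a Monday, so the first Friday is October 5.
1 April 2030 is a Monday, so the first Sunday is April 7 and the second is April 14.
Daylight saving runs 5 October 2029 – 14 April 2030; 8 October 2029 is inside that window, so Velide Station is at UTC−02:00.
17:42 local + 2h = 19:42 UTC.

19:42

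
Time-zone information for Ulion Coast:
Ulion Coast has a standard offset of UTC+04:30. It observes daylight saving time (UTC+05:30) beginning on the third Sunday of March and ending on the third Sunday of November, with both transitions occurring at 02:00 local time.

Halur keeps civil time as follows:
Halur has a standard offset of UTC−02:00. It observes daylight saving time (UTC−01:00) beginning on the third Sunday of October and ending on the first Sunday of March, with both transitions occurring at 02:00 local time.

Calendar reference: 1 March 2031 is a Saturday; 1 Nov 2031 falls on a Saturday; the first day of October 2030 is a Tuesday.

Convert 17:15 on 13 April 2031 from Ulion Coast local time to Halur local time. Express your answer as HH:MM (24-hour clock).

1 March 2031 is a Saturday, so the first Sunday is March 2 and the third is March 16.
1 November 2031 is a Saturday, so the first Sunday is November 2 and the third is November 16.
Daylight saving runs 16 March – 16 November; 13 April 2031 is inside that window, so Ulion Coast is at UTC+05:30.
17:15 Ulion Coast − 5h30m = 11:45 UTC.
1 October 2030 is a Tuesday, so the first Sunday is October 6 and the third is October 20.
1 March 2031 is a Saturday, so the first Sunday is March 2.
At the standard offset (UTC−02:00), 11:45 UTC − 2h = 09:45 Halur standard time.
The standard-time date in Halur, 13 April 2031, is outside the daylight-saving period (20 October 2030 – 2 March 2031), so Halur is on standard time, UTC−02:00.
11:45 UTC − 2h = 09:45 Halur.

09:45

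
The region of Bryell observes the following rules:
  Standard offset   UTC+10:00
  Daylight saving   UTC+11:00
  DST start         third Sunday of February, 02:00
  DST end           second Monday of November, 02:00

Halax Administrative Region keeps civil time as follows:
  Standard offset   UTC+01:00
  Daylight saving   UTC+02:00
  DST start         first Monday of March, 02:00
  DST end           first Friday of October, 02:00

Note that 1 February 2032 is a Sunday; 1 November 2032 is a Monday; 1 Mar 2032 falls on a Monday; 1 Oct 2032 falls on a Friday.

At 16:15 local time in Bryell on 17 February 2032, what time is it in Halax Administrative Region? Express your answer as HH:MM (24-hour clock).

06:15

1 February 2032 is a Sunday, so the first Sunday is February 1 and the third is February 15.
1 November 2032 is a Monday, so the first Monday is November 1 and the second is November 8.
Daylight saving runs 15 February – 8 November; 17 February 2032 is inside that window, so Bryell is at UTC+11:00.
16:15 Bryell − 11h = 05:15 UTC.
1 March 2032 is a Monday, so the first Monday is March 1.
1 October 2032 is a Friday, so the first Friday is October 1.
At the standard offset (UTC+01:00), 05:15 UTC + 1h = 06:15 Halax Administrative Region standard time.
The standard-time date in Halax Administrative Region, 17 February 2032, is outside the daylight-saving period (1 March – 1 October), so Halax Administrative Region is on standard time, UTC+01:00.
05:15 UTC + 1h = 06:15 Halax Administrative Region.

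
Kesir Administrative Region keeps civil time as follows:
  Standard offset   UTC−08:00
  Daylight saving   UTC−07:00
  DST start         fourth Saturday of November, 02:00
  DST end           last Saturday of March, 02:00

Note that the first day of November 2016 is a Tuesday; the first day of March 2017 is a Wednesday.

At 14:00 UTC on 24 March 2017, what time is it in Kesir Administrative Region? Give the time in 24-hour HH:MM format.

1 November 2016 is a Tuesday, so the first Saturday is November 5 and the fourth is November 26.
1 March 2017 is a Wednesday, so Saturdays fall on 4, 11, 18, 25; the last is March 25.
At the standard offset (UTC−08:00), 14:00 UTC − 8h = 06:00 Kesir Administrative Region standard time.
The standard-time date in Kesir Administrative Region, 24 March 2017, falls between 26 November 2016 and 25 March 2017, so daylight saving is in effect and Kesir Administrative Region is at UTC−07:00.
14:00 UTC − 7h = 07:00 local.

07:00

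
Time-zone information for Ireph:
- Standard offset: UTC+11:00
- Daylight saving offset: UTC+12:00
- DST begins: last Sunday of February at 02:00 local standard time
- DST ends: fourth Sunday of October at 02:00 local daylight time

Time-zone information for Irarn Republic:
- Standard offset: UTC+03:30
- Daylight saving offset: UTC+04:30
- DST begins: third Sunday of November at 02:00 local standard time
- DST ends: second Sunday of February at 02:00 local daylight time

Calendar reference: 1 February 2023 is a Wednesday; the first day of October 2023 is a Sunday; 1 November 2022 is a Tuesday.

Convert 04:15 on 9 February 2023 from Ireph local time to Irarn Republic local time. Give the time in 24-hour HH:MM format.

21:45

1 February 2023 is a Wednesday, so Sundays fall on 5, 12, 19, 26; the last is February 26.
1 October 2023 is a Sunday, so the first Sunday is October 1 and the fourth is October 22.
9 February 2023 does not fall between 26 February and 22 October, so daylight saving is not in effect and Ireph is at UTC+11:00.
04:15 Ireph − 11h = 17:15 UTC (rolling into the previous day, 8 February 2023).
1 November 2022 is a Tuesday, so the first Sunday is November 6 and the third is November 20.
1 February 2023 is a Wednesday, so the first Sunday is February 5 and the second is February 12.
At the standard offset (UTC+03:30), 17:15 UTC + 3h30m = 20:45 Irarn Republic standard time.
The standard-time date in Irarn Republic, 8 February 2023, falls between 20 November 2022 and 12 February 2023, so daylight saving is in effect and Irarn Republic is at UTC+04:30.
17:15 UTC + 4h30m = 21:45 Irarn Republic.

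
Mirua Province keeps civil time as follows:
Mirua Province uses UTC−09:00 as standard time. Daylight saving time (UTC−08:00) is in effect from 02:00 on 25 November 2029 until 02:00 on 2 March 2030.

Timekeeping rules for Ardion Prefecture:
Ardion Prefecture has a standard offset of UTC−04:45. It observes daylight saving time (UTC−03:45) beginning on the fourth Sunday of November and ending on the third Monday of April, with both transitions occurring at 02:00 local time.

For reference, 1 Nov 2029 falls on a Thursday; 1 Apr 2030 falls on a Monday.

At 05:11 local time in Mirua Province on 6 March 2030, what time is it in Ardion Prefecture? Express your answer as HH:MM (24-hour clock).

6 March 2030 is outside the daylight-saving period (25 November 2029 – 2 March 2030), so Mirua Province is on standard time, UTC−09:00.
05:11 Mirua Province + 9h = 14:11 UTC.
1 November 2029 is a Thursday, so the first Sunday is November 4 and the fourth is November 25.
1 April 2030 is a Monday, so the first Monday is April 1 and the third is April 15.
At the standard offset (UTC−04:45), 14:11 UTC − 4h45m = 09:26 Ardion Prefecture standard time.
The standard-time date in Ardion Prefecture, 6 March 2030, falls between 25 November 2029 and 15 April 2030, so daylight saving is in effect and Ardion Prefecture is at UTC−03:45.
14:11 UTC − 3h45m = 10:26 Ardion Prefecture.

10:26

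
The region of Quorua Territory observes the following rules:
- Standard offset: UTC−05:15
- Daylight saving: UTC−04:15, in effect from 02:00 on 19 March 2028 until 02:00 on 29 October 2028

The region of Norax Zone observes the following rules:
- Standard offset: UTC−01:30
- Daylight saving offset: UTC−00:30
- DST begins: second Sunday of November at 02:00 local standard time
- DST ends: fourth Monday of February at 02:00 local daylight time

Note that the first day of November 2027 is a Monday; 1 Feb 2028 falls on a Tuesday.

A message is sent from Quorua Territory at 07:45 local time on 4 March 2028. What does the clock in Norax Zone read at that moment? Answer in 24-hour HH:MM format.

11:30

4 March 2028 does not fall between 19 March and 29 October, so daylight saving is not in effect and Quorua Territory is at UTC−05:15.
07:45 Quorua Territory + 5h15m = 13:00 UTC.
1 November 2027 is a Monday, so the first Sunday is November 7 and the second is November 14.
1 February 2028 is a Tuesday, so the first Monday is February 7 and the fourth is February 28.
At the standard offset (UTC−01:30), 13:00 UTC − 1h30m = 11:30 Norax Zone standard time.
Daylight saving runs 14 November 2027 – 28 February 2028; the standard-time date in Norax Zone, 4 March 2028, is outside that window, so Norax Zone is on standard time at UTC−01:30.
13:00 UTC − 1h30m = 11:30 Norax Zone.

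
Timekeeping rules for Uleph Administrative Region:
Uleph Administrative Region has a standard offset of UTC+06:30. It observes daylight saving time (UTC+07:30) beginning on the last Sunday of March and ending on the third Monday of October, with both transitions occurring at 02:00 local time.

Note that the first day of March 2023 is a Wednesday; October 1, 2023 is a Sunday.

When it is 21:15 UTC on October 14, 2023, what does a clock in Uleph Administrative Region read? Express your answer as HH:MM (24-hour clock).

1 March 2023 is a Wednesday, so Sundays fall on 5, 12, 19, 26; the last is March 26.
1 October 2023 is a Sunday, so the first Monday is October 2 and the third is October 16.
At the standard offset (UTC+06:30), 21:15 UTC + 6h30m = 03:45 Uleph Administrative Region standard time (rolling into the next day, 15 October 2023).
The standard-time date in Uleph Administrative Region, October 15, 2023, lies within the daylight-saving period (26 March – 16 October), so Uleph Administrative Region is on daylight time, UTC+07:30.
21:15 UTC + 7h30m = 04:45 local (rolling into the next day, 15 October 2023).

04:45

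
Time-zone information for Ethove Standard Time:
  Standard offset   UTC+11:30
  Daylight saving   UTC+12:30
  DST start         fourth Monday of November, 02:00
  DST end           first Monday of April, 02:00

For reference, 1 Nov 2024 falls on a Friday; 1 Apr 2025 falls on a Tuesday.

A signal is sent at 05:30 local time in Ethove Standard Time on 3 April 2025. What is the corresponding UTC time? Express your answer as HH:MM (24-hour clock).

1 November 2024 is a Friday, so the first Monday is November 4 and the fourth is November 25.
1 April 2025 is a Tuesday, so the first Monday is April 7.
Daylight saving runs 25 November 2024 – 7 April 2025; 3 April 2025 is inside that window, so Ethove Standard Time is at UTC+12:30.
05:30 local − 12h30m = 17:00 UTC (rolling into the previous day, 2 April 2025).

17:00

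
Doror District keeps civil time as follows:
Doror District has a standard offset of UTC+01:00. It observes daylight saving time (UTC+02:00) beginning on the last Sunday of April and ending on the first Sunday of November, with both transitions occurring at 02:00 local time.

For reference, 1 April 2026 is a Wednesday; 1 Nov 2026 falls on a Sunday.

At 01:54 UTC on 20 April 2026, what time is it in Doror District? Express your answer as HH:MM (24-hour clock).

02:54

1 April 2026 is a Wednesday, so Sundays fall on 5, 12, 19, 26; the last is April 26.
1 November 2026 is a Sunday, so the first Sunday is November 1.
At the standard offset (UTC+01:00), 01:54 UTC + 1h = 02:54 Doror District standard time.
Daylight saving runs 26 April – 1 November; the standard-time date in Doror District, 20 April 2026, is outside that window, so Doror District is on standard time at UTC+01:00.
01:54 UTC + 1h = 02:54 local.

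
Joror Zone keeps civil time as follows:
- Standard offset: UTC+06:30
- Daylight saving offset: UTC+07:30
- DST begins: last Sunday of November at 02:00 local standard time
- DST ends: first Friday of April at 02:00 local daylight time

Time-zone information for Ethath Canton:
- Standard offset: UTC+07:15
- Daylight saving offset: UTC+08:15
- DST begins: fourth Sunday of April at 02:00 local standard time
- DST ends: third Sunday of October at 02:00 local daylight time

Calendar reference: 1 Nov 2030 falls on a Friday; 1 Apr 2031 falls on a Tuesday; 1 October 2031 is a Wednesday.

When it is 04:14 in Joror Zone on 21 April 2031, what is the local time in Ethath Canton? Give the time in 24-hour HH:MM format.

1 November 2030 is a Friday, so Sundays fall on 3, 10, 17, 24; the last is November 24.
1 April 2031 is a Tuesday, so the first Friday is April 4.
21 April 2031 does not fall between 24 November 2030 and 4 April 2031, so daylight saving is not in effect and Joror Zone is at UTC+06:30.
04:14 Joror Zone − 6h30m = 21:44 UTC (rolling into the previous day, 20 April 2031).
1 April 2031 is a Tuesday, so the first Sunday is April 6 and the fourth is April 27.
1 October 2031 is a Wednesday, so the first Sunday is October 5 and the third is October 19.
At the standard offset (UTC+07:15), 21:44 UTC + 7h15m = 04:59 Ethath Canton standard time (rolling into the next day, 21 April 2031).
Daylight saving runs 27 April – 19 October; the standard-time date in Ethath Canton, 21 April 2031, is outside that window, so Ethath Canton is on standard time at UTC+07:15.
21:44 UTC + 7h15m = 04:59 Ethath Canton (rolling into the next day, 21 April 2031).

04:59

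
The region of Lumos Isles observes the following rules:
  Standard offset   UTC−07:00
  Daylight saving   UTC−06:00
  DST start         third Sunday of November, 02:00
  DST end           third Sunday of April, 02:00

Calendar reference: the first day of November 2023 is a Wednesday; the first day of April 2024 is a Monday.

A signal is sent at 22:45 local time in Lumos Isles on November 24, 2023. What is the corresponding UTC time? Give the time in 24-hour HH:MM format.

04:45

1 November 2023 is a Wednesday, so the first Sunday is November 5 and the third is November 19.
1 April 2024 is a Monday, so the first Sunday is April 7 and the third is April 21.
November 24, 2023 lies within the daylight-saving period (19 November 2023 – 21 April 2024), so Lumos Isles is on daylight time, UTC−06:00.
22:45 local + 6h = 04:45 UTC (rolling into the next day, 25 November 2023).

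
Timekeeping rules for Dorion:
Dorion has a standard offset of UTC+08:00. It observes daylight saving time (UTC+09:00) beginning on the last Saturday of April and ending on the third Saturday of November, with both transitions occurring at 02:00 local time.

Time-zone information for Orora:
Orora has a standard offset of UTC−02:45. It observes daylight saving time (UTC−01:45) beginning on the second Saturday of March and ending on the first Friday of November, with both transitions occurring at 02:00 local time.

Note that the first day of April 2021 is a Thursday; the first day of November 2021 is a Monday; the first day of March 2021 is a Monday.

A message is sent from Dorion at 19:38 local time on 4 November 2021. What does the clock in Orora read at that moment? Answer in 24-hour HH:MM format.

1 April 2021 is a Thursday, so Saturdays fall on 3, 10, 17, 24; the last is April 24.
1 November 2021 is a Monday, so the first Saturday is November 6 and the third is November 20.
4 November 2021 falls between 24 April and 20 November, so daylight saving is in effect and Dorion is at UTC+09:00.
19:38 Dorion − 9h = 10:38 UTC.
1 March 2021 is a Monday, so the first Saturday is March 6 and the second is March 13.
1 November 2021 is a Monday, so the first Friday is November 5.
At the standard offset (UTC−02:45), 10:38 UTC − 2h45m = 07:53 Orora standard time.
The standard-time date in Orora, 4 November 2021, lies within the daylight-saving period (13 March – 5 November), so Orora is on daylight time, UTC−01:45.
10:38 UTC − 1h45m = 08:53 Orora.

08:53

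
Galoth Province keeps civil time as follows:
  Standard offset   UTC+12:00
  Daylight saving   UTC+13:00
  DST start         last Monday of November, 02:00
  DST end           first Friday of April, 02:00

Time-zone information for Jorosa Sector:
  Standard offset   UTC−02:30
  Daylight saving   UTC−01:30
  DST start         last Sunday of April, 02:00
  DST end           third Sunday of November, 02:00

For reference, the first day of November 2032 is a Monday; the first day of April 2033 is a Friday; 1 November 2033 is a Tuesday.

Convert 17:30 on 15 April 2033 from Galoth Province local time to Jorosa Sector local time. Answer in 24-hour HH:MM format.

1 November 2032 is a Monday, so Mondays fall on 1, 8, 15, 22, 29; the last is November 29.
1 April 2033 is a Friday, so the first Friday is April 1.
15 April 2033 does not fall between 29 November 2032 and 1 April 2033, so daylight saving is not in effect and Galoth Province is at UTC+12:00.
17:30 Galoth Province − 12h = 05:30 UTC.
1 April 2033 is a Friday, so Sundays fall on 3, 10, 17, 24; the last is April 24.
1 November 2033 is a Tuesday, so the first Sunday is November 6 and the third is November 20.
At the standard offset (UTC−02:30), 05:30 UTC − 2h30m = 03:00 Jorosa Sector standard time.
The standard-time date in Jorosa Sector, 15 April 2033, is outside the daylight-saving period (24 April – 20 November), so Jorosa Sector is on standard time, UTC−02:30.
05:30 UTC − 2h30m = 03:00 Jorosa Sector.

03:00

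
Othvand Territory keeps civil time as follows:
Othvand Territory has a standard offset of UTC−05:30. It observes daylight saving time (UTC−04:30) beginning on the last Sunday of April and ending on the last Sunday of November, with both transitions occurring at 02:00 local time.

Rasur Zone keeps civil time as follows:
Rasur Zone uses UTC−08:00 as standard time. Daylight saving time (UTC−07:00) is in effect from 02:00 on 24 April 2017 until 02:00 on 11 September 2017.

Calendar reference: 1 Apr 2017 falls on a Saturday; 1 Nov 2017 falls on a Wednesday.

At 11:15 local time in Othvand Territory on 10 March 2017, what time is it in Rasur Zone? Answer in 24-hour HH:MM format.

1 April 2017 is a Saturday, so Sundays fall on 2, 9, 16, 23, 30; the last is April 30.
1 November 2017 is a Wednesday, so Sundays fall on 5, 12, 19, 26; the last is November 26.
Daylight saving runs 30 April – 26 November; 10 March 2017 is outside that window, so Othvand Territory is on standard time at UTC−05:30.
11:15 Othvand Territory + 5h30m = 16:45 UTC.
At the standard offset (UTC−08:00), 16:45 UTC − 8h = 08:45 Rasur Zone standard time.
The standard-time date in Rasur Zone, 10 March 2017, does not fall between 24 April and 11 September, so daylight saving is not in effect and Rasur Zone is at UTC−08:00.
16:45 UTC − 8h = 08:45 Rasur Zone.

08:45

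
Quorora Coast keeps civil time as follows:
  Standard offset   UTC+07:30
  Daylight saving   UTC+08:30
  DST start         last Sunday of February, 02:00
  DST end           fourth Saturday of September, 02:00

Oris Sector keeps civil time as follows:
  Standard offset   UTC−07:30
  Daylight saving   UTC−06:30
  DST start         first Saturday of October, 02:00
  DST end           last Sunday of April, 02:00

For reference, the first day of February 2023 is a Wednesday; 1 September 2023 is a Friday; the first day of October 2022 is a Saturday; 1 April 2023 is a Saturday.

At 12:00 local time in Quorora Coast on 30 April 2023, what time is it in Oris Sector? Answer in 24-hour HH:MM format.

21:00

1 February 2023 is a Wednesday, so Sundays fall on 5, 12, 19, 26; the last is February 26.
1 September 2023 is a Friday, so the first Saturday is September 2 and the fourth is September 23.
30 April 2023 lies within the daylight-saving period (26 February – 23 September), so Quorora Coast is on daylight time, UTC+08:30.
12:00 Quorora Coast − 8h30m = 03:30 UTC.
1 October 2022 is a Saturday, so the first Saturday is October 1.
1 April 2023 is a Saturday, so Sundays fall on 2, 9, 16, 23, 30; the last is April 30.
At the standard offset (UTC−07:30), 03:30 UTC − 7h30m = 20:00 Oris Sector standard time (rolling into the previous day, 29 April 2023).
Daylight saving runs 1 October 2022 – 30 April 2023; the standard-time date in Oris Sector, 29 April 2023, is inside that window, so Oris Sector is at UTC−06:30.
03:30 UTC − 6h30m = 21:00 Oris Sector (rolling into the previous day, 29 April 2023).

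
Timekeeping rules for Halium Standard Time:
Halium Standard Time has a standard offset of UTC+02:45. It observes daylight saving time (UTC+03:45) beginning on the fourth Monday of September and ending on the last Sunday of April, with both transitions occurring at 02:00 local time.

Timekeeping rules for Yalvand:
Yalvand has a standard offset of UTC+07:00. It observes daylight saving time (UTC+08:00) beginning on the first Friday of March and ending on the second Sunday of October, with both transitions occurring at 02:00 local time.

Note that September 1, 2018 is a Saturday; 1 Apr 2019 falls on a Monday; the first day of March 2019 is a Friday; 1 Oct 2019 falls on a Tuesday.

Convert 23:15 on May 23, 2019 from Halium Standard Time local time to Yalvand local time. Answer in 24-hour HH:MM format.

04:30

1 September 2018 is a Saturday, so the first Monday is September 3 and the fourth is September 24.
1 April 2019 is a Monday, so Sundays fall on 7, 14, 21, 28; the last is April 28.
May 23, 2019 is outside the daylight-saving period (24 September 2018 – 28 April 2019), so Halium Standard Time is on standard time, UTC+02:45.
23:15 Halium Standard Time − 2h45m = 20:30 UTC.
1 March 2019 is a Friday, so the first Friday is March 1.
1 October 2019 is a Tuesday, so the first Sunday is October 6 and the second is October 13.
At the standard offset (UTC+07:00), 20:30 UTC + 7h = 03:30 Yalvand standard time (rolling into the next day, 24 May 2019).
The standard-time date in Yalvand, May 24, 2019, falls between 1 March and 13 October, so daylight saving is in effect and Yalvand is at UTC+08:00.
20:30 UTC + 8h = 04:30 Yalvand (rolling into the next day, 24 May 2019).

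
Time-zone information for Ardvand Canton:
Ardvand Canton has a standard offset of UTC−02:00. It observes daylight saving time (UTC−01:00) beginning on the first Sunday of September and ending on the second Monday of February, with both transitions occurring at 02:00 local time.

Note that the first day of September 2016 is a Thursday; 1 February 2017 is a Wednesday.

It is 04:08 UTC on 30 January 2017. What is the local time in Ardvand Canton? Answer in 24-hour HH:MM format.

03:08

1 September 2016 is a Thursday, so the first Sunday is September 4.
1 February 2017 is a Wednesday, so the first Monday is February 6 and the second is February 13.
At the standard offset (UTC−02:00), 04:08 UTC − 2h = 02:08 Ardvand Canton standard time.
The standard-time date in Ardvand Canton, 30 January 2017, falls between 4 September 2016 and 13 February 2017, so daylight saving is in effect and Ardvand Canton is at UTC−01:00.
04:08 UTC − 1h = 03:08 local.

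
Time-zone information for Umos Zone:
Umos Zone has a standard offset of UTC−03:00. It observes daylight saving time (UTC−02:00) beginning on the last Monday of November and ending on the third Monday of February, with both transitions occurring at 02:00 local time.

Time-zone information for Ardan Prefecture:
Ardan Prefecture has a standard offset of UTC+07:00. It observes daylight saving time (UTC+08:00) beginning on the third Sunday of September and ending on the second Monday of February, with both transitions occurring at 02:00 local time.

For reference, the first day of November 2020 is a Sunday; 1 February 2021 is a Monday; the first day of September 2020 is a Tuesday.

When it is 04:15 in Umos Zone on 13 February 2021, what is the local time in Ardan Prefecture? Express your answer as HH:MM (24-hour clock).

13:15

1 November 2020 is a Sunday, so Mondays fall on 2, 9, 16, 23, 30; the last is November 30.
1 February 2021 is a Monday, so the first Monday is February 1 and the third is February 15.
13 February 2021 lies within the daylight-saving period (30 November 2020 – 15 February 2021), so Umos Zone is on daylight time, UTC−02:00.
04:15 Umos Zone + 2h = 06:15 UTC.
1 September 2020 is a Tuesday, so the first Sunday is September 6 and the third is September 20.
1 February 2021 is a Monday, so the first Monday is February 1 and the second is February 8.
At the standard offset (UTC+07:00), 06:15 UTC + 7h = 13:15 Ardan Prefecture standard time.
The standard-time date in Ardan Prefecture, 13 February 2021, does not fall between 20 September 2020 and 8 February 2021, so daylight saving is not in effect and Ardan Prefecture is at UTC+07:00.
06:15 UTC + 7h = 13:15 Ardan Prefecture.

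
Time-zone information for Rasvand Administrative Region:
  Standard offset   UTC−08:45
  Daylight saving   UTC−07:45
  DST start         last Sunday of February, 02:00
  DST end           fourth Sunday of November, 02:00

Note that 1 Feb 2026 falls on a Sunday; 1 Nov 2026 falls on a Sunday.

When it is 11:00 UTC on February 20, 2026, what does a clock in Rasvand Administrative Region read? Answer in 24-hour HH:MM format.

1 February 2026 is a Sunday, so Sundays fall on 1, 8, 15, 22; the last is February 22.
1 November 2026 is a Sunday, so the first Sunday is November 1 and the fourth is November 22.
At the standard offset (UTC−08:45), 11:00 UTC − 8h45m = 02:15 Rasvand Administrative Region standard time.
The standard-time date in Rasvand Administrative Region, February 20, 2026, is outside the daylight-saving period (22 February – 22 November), so Rasvand Administrative Region is on standard time, UTC−08:45.
11:00 UTC − 8h45m = 02:15 local.

02:15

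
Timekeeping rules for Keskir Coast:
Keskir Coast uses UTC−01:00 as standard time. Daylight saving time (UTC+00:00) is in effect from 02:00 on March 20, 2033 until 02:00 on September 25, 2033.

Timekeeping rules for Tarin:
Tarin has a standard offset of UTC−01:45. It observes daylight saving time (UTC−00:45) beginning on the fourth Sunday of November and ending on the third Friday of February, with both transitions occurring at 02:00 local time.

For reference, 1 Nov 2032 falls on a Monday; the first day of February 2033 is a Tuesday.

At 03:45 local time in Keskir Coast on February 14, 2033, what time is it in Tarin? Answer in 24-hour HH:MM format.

February 14, 2033 does not fall between 20 March and 25 September, so daylight saving is not in effect and Keskir Coast is at UTC−01:00.
03:45 Keskir Coast + 1h = 04:45 UTC.
1 November 2032 is a Monday, so the first Sunday is November 7 and the fourth is November 28.
1 February 2033 is a Tuesday, so the first Friday is February 4 and the third is February 18.
At the standard offset (UTC−01:45), 04:45 UTC − 1h45m = 03:00 Tarin standard time.
The standard-time date in Tarin, February 14, 2033, falls between 28 November 2032 and 18 February 2033, so daylight saving is in effect and Tarin is at UTC−00:45.
04:45 UTC − 0h45m = 04:00 Tarin.

04:00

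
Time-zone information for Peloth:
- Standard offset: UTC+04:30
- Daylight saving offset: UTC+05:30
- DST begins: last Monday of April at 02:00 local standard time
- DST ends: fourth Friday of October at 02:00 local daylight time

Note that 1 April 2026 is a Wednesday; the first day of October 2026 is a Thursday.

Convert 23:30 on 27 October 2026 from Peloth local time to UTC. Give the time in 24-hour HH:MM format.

19:00

1 April 2026 is a Wednesday, so Mondays fall on 6, 13, 20, 27; the last is April 27.
1 October 2026 is a Thursday, so the first Friday is October 2 and the fourth is October 23.
27 October 2026 is outside the daylight-saving period (27 April – 23 October), so Peloth is on standard time, UTC+04:30.
23:30 local − 4h30m = 19:00 UTC.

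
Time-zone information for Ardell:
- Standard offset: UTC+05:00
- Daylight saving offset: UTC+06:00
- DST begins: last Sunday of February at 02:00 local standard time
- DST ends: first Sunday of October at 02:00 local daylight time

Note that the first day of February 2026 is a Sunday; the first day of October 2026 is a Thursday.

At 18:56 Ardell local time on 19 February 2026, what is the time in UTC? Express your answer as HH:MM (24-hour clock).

13:56

1 February 2026 is a Sunday, so Sundays fall on 1, 8, 15, 22; the last is February 22.
1 October 2026 is a Thursday, so the first Sunday is October 4.
Daylight saving runs 22 February – 4 October; 19 February 2026 is outside that window, so Ardell is on standard time at UTC+05:00.
18:56 local − 5h = 13:56 UTC.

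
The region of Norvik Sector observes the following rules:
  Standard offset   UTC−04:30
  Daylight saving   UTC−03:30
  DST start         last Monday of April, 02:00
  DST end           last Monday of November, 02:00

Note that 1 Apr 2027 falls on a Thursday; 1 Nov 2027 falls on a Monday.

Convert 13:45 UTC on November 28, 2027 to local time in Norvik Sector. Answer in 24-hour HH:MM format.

10:15

1 April 2027 is a Thursday, so Mondays fall on 5, 12, 19, 26; the last is April 26.
1 November 2027 is a Monday, so Mondays fall on 1, 8, 15, 22, 29; the last is November 29.
At the standard offset (UTC−04:30), 13:45 UTC − 4h30m = 09:15 Norvik Sector standard time.
The standard-time date in Norvik Sector, November 28, 2027, lies within the daylight-saving period (26 April – 29 November), so Norvik Sector is on daylight time, UTC−03:30.
13:45 UTC − 3h30m = 10:15 local.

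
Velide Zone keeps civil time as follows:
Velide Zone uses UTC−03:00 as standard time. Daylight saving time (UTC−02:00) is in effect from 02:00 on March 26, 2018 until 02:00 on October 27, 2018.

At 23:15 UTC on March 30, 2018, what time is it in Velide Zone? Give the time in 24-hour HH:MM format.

21:15

At the standard offset (UTC−03:00), 23:15 UTC − 3h = 20:15 Velide Zone standard time.
Daylight saving runs 26 March – 27 October; the standard-time date in Velide Zone, March 30, 2018, is inside that window, so Velide Zone is at UTC−02:00.
23:15 UTC − 2h = 21:15 local.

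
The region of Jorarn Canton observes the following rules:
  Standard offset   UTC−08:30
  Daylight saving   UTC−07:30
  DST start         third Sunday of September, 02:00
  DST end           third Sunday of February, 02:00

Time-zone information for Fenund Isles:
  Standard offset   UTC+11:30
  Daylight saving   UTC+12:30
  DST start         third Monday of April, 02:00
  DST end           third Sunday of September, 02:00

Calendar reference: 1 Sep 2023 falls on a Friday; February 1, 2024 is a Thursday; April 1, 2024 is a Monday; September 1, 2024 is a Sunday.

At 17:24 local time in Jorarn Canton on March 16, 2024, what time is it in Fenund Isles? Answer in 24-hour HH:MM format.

1 September 2023 is a Friday, so the first Sunday is September 3 and the third is September 17.
1 February 2024 is a Thursday, so the first Sunday is February 4 and the third is February 18.
March 16, 2024 does not fall between 17 September 2023 and 18 February 2024, so daylight saving is not in effect and Jorarn Canton is at UTC−08:30.
17:24 Jorarn Canton + 8h30m = 01:54 UTC (rolling into the next day, 17 March 2024).
1 April 2024 is a Monday, so the first Monday is April 1 and the third is April 15.
1 September 2024 is a Sunday, so the first Sunday is September 1 and the third is September 15.
At the standard offset (UTC+11:30), 01:54 UTC + 11h30m = 13:24 Fenund Isles standard time.
The standard-time date in Fenund Isles, March 17, 2024, is outside the daylight-saving period (15 April – 15 September), so Fenund Isles is on standard time, UTC+11:30.
01:54 UTC + 11h30m = 13:24 Fenund Isles.

13:24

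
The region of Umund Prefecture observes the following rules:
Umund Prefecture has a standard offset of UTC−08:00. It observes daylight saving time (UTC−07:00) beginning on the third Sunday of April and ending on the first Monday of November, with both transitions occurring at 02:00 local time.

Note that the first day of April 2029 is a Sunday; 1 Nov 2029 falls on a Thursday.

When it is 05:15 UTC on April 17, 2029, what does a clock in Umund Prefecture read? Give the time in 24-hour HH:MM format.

22:15

1 April 2029 is a Sunday, so the first Sunday is April 1 and the third is April 15.
1 November 2029 is a Thursday, so the first Monday is November 5.
At the standard offset (UTC−08:00), 05:15 UTC − 8h = 21:15 Umund Prefecture standard time (rolling into the previous day, 16 April 2029).
Daylight saving runs 15 April – 5 November; the standard-time date in Umund Prefecture, April 16, 2029, is inside that window, so Umund Prefecture is at UTC−07:00.
05:15 UTC − 7h = 22:15 local (rolling into the previous day, 16 April 2029).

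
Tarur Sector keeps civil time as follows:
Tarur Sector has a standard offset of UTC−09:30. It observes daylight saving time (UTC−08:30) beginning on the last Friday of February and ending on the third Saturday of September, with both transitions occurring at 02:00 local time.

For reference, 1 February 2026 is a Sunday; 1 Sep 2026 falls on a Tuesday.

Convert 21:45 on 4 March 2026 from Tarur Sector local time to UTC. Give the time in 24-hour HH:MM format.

06:15

1 February 2026 is a Sunday, so Fridays fall on 6, 13, 20, 27; the last is February 27.
1 September 2026 is a Tuesday, so the first Saturday is September 5 and the third is September 19.
Daylight saving runs 27 February – 19 September; 4 March 2026 is inside that window, so Tarur Sector is at UTC−08:30.
21:45 local + 8h30m = 06:15 UTC (rolling into the next day, 5 March 2026).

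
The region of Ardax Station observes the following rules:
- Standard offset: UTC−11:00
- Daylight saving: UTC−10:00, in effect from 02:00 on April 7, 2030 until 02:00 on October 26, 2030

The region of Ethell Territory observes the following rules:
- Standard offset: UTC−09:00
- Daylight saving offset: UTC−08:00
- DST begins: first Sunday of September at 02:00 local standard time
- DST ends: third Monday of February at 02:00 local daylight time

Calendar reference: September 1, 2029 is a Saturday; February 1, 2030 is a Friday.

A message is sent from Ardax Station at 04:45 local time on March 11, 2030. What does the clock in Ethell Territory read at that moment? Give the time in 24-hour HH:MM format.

March 11, 2030 does not fall between 7 April and 26 October, so daylight saving is not in effect and Ardax Station is at UTC−11:00.
04:45 Ardax Station + 11h = 15:45 UTC.
1 September 2029 is a Saturday, so the first Sunday is September 2.
1 February 2030 is a Friday, so the first Monday is February 4 and the third is February 18.
At the standard offset (UTC−09:00), 15:45 UTC − 9h = 06:45 Ethell Territory standard time.
The standard-time date in Ethell Territory, March 11, 2030, is outside the daylight-saving period (2 September 2029 – 18 February 2030), so Ethell Territory is on standard time, UTC−09:00.
15:45 UTC − 9h = 06:45 Ethell Territory.

06:45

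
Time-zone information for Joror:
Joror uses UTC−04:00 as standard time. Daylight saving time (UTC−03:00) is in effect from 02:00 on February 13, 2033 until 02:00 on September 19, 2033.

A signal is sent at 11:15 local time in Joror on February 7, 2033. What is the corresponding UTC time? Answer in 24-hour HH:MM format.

15:15

Daylight saving runs 13 February – 19 September; February 7, 2033 is outside that window, so Joror is on standard time at UTC−04:00.
11:15 local + 4h = 15:15 UTC.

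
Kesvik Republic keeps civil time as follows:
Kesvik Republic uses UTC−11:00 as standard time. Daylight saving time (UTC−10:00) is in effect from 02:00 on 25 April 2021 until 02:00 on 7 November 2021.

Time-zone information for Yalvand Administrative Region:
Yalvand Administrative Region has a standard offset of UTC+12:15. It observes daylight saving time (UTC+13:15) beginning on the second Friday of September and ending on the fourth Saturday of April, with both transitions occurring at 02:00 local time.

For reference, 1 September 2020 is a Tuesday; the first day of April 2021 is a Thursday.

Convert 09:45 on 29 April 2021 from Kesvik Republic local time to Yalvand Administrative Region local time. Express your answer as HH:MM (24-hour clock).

Daylight saving runs 25 April – 7 November; 29 April 2021 is inside that window, so Kesvik Republic is at UTC−10:00.
09:45 Kesvik Republic + 10h = 19:45 UTC.
1 September 2020 is a Tuesday, so the first Friday is September 4 and the second is September 11.
1 April 2021 is a Thursday, so the first Saturday is April 3 and the fourth is April 24.
At the standard offset (UTC+12:15), 19:45 UTC + 12h15m = 08:00 Yalvand Administrative Region standard time (rolling into the next day, 30 April 2021).
Daylight saving runs 11 September 2020 – 24 April 2021; the standard-time date in Yalvand Administrative Region, 30 April 2021, is outside that window, so Yalvand Administrative Region is on standard time at UTC+12:15.
19:45 UTC + 12h15m = 08:00 Yalvand Administrative Region (rolling into the next day, 30 April 2021).

08:00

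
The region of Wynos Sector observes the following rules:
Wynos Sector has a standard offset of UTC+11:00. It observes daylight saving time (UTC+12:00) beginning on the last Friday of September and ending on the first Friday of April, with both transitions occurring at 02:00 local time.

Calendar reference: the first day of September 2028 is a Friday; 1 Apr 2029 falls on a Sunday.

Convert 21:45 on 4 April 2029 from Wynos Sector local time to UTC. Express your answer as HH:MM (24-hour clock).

1 September 2028 is a Friday, so Fridays fall on 1, 8, 15, 22, 29; the last is September 29.
1 April 2029 is a Sunday, so the first Friday is April 6.
Daylight saving runs 29 September 2028 – 6 April 2029; 4 April 2029 is inside that window, so Wynos Sector is at UTC+12:00.
21:45 local − 12h = 09:45 UTC.

09:45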